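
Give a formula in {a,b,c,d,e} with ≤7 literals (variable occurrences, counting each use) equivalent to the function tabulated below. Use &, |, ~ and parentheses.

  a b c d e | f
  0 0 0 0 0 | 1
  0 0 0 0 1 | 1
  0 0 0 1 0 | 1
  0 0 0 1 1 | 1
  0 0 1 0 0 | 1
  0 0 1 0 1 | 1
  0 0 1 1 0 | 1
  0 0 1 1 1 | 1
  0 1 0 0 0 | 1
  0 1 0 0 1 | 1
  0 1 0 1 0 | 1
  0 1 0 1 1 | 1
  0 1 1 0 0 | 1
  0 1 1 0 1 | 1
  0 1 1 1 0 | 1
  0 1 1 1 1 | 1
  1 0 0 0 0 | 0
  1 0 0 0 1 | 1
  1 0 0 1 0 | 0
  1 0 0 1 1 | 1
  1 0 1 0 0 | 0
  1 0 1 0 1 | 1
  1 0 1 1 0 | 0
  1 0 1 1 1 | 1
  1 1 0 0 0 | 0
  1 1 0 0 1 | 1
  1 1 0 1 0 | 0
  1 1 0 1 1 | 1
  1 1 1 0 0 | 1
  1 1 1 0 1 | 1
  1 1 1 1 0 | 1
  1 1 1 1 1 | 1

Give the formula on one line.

(((b & c) | e) | ((~a & ~e) | e))

  (b & c) = 00000000000011110000000000001111
  ((b & c) | e) = 01010101010111110101010101011111
  ~a = 11111111111111110000000000000000
  ~e = 10101010101010101010101010101010
  (~a & ~e) = 10101010101010100000000000000000
  ((~a & ~e) | e) = 11111111111111110101010101010101
  (((b & c) | e) | ((~a & ~e) | e)) = 11111111111111110101010101011111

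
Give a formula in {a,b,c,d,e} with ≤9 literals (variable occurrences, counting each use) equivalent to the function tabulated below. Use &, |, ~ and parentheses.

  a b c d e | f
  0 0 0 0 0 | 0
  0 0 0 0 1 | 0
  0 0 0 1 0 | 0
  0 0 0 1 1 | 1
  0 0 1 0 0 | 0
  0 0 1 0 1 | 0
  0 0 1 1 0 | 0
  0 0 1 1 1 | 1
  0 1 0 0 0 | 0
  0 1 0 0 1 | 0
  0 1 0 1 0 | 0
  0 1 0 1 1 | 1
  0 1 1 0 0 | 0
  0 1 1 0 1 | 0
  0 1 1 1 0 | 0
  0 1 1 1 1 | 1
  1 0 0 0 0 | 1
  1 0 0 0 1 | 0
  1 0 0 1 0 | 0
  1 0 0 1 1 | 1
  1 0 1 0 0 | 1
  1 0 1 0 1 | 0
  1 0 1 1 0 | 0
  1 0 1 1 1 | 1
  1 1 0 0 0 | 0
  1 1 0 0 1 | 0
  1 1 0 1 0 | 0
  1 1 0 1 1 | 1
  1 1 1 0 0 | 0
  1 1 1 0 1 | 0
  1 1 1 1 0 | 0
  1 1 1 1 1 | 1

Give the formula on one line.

  ~e = 10101010101010101010101010101010
  ~b = 11111111000000001111111100000000
  (~e & ~b) = 10101010000000001010101000000000
  ~d = 11001100110011001100110011001100
  (a & ~d) = 00000000000000001100110011001100
  (c | ~b) = 11111111000011111111111100001111
  ((a & ~d) & (c | ~b)) = 00000000000000001100110000001100
  ((~e & ~b) & ((a & ~d) & (c | ~b))) = 00000000000000001000100000000000
  (e & d) = 00010001000100010001000100010001
  (((~e & ~b) & ((a & ~d) & (c | ~b))) | (e & d)) = 00010001000100011001100100010001

(((~e & ~b) & ((a & ~d) & (c | ~b))) | (e & d))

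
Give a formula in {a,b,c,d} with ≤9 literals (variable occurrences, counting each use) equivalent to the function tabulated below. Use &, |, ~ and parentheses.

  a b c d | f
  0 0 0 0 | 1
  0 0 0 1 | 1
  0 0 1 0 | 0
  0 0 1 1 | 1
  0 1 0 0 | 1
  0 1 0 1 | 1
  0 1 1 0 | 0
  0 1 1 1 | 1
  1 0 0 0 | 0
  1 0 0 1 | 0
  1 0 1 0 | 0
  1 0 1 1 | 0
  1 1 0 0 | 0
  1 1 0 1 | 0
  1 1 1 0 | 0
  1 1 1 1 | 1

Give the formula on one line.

((((~c & ~a) & ~d) | d) & ((b | ~a) & (c | ~a)))

  ~c = 1100110011001100
  ~a = 1111111100000000
  (~c & ~a) = 1100110000000000
  ~d = 1010101010101010
  ((~c & ~a) & ~d) = 1000100000000000
  (((~c & ~a) & ~d) | d) = 1101110101010101
  (b | ~a) = 1111111100001111
  (c | ~a) = 1111111100110011
  ((b | ~a) & (c | ~a)) = 1111111100000011
  ((((~c & ~a) & ~d) | d) & ((b | ~a) & (c | ~a))) = 1101110100000001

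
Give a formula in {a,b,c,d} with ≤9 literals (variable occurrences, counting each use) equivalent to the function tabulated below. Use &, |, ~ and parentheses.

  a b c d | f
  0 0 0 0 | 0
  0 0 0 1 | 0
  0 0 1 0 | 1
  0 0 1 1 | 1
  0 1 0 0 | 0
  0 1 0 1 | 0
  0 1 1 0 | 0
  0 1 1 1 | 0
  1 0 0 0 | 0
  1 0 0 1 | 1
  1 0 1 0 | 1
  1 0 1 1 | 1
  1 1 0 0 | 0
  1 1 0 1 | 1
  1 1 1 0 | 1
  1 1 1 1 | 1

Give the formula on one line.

(((a & d) | (c | (~a & (c | b)))) & (a | ~b))

  (a & d) = 0000000001010101
  ~a = 1111111100000000
  (c | b) = 0011111100111111
  (~a & (c | b)) = 0011111100000000
  (c | (~a & (c | b))) = 0011111100110011
  ((a & d) | (c | (~a & (c | b)))) = 0011111101110111
  ~b = 1111000011110000
  (a | ~b) = 1111000011111111
  (((a & d) | (c | (~a & (c | b)))) & (a | ~b)) = 0011000001110111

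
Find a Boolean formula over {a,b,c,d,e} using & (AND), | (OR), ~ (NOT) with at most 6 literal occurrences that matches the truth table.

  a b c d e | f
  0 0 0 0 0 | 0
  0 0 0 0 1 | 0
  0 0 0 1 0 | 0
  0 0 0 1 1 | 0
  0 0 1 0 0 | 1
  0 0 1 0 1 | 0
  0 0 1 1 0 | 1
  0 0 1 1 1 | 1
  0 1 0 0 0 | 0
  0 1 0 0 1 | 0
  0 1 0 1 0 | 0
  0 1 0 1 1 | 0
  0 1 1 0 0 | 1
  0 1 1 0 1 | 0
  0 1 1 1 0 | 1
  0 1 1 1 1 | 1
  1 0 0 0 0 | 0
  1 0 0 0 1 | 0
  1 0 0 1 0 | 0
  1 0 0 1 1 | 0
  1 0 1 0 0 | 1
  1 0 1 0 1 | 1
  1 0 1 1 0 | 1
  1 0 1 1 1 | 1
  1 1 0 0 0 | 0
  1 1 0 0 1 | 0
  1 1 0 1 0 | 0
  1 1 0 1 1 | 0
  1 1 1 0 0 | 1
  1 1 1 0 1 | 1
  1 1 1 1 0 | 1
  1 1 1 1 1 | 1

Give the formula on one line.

  ~e = 10101010101010101010101010101010
  (d | ~e) = 10111011101110111011101110111011
  (a & e) = 00000000000000000101010101010101
  (d | (a & e)) = 00110011001100110111011101110111
  ((d | ~e) | (d | (a & e))) = 10111011101110111111111111111111
  (c & ((d | ~e) | (d | (a & e)))) = 00001011000010110000111100001111

(c & ((d | ~e) | (d | (a & e))))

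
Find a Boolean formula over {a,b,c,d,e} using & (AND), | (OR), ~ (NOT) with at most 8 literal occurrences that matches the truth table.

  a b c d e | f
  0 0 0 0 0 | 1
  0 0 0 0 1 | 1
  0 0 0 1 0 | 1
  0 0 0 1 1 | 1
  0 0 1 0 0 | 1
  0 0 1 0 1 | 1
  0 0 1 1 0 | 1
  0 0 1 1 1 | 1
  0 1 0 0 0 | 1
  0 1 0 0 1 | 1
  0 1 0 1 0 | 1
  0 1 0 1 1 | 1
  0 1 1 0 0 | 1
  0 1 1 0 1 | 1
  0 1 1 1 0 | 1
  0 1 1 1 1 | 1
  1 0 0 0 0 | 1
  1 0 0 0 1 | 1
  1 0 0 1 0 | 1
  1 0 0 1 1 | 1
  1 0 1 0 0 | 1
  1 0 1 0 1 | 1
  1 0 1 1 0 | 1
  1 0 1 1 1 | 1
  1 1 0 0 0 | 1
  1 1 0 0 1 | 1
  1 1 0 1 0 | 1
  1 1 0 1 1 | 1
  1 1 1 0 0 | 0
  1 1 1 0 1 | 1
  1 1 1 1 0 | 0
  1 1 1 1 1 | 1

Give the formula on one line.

  ~b = 11111111000000001111111100000000
  ~a = 11111111111111110000000000000000
  (~b | ~a) = 11111111111111111111111100000000
  ~c = 11110000111100001111000011110000
  (a & ~c) = 00000000000000001111000011110000
  ((a & ~c) | e) = 01010101010101011111010111110101
  (a | b) = 00000000111111111111111111111111
  (((a & ~c) | e) & (a | b)) = 00000000010101011111010111110101
  ((~b | ~a) | (((a & ~c) | e) & (a | b))) = 11111111111111111111111111110101

((~b | ~a) | (((a & ~c) | e) & (a | b)))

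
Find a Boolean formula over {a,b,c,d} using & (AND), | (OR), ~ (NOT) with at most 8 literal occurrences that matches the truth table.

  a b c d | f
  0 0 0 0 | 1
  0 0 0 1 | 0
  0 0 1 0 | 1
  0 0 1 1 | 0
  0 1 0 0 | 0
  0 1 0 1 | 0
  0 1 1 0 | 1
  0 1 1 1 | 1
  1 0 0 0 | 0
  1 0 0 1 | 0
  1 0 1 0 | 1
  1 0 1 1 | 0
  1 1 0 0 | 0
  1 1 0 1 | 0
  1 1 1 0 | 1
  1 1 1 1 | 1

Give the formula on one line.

((((c & b) & (c & d)) | ~d) & ((~a & ~b) | c))

  (c & b) = 0000001100000011
  (c & d) = 0001000100010001
  ((c & b) & (c & d)) = 0000000100000001
  ~d = 1010101010101010
  (((c & b) & (c & d)) | ~d) = 1010101110101011
  ~a = 1111111100000000
  ~b = 1111000011110000
  (~a & ~b) = 1111000000000000
  ((~a & ~b) | c) = 1111001100110011
  ((((c & b) & (c & d)) | ~d) & ((~a & ~b) | c)) = 1010001100100011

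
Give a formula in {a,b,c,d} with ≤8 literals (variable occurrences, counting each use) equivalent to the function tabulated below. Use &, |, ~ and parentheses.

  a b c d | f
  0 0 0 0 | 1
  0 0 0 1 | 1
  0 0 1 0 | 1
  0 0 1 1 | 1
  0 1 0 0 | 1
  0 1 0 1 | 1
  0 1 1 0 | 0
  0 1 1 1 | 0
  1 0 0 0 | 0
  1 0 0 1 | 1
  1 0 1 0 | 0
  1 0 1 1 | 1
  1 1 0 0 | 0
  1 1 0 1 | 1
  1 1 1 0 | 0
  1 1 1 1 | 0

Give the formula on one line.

  ~b = 1111000011110000
  (c | b) = 0011111100111111
  (~b & (c | b)) = 0011000000110000
  ~c = 1100110011001100
  ((~b & (c | b)) | ~c) = 1111110011111100
  ~a = 1111111100000000
  (d | ~a) = 1111111101010101
  (((~b & (c | b)) | ~c) & (d | ~a)) = 1111110001010100

(((~b & (c | b)) | ~c) & (d | ~a))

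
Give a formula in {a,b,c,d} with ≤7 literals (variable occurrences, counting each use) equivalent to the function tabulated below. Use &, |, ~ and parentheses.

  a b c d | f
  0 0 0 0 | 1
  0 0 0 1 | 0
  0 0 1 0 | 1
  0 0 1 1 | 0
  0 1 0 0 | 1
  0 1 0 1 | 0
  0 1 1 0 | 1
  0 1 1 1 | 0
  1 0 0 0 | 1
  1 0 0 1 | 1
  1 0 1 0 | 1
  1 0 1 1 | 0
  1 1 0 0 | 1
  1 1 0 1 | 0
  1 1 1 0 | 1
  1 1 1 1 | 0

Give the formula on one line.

((~d | (~c & ~b)) & (a | ~d))

  ~d = 1010101010101010
  ~c = 1100110011001100
  ~b = 1111000011110000
  (~c & ~b) = 1100000011000000
  (~d | (~c & ~b)) = 1110101011101010
  (a | ~d) = 1010101011111111
  ((~d | (~c & ~b)) & (a | ~d)) = 1010101011101010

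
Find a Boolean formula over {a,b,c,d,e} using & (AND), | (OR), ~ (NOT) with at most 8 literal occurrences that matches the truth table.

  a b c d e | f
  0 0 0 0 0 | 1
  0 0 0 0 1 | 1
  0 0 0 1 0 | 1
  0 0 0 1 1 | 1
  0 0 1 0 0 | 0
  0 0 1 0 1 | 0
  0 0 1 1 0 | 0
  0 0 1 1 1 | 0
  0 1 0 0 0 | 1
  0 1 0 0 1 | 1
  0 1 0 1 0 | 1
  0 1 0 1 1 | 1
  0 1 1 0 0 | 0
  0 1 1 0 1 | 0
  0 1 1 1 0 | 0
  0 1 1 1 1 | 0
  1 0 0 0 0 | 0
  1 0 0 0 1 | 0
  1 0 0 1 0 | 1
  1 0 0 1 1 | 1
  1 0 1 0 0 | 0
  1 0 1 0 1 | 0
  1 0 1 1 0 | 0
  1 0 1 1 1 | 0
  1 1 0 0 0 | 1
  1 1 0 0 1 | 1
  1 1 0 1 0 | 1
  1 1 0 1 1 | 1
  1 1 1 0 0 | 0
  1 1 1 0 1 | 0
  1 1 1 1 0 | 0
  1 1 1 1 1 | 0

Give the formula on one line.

((d | ((~a & ~d) | (b & ~d))) & ~c)

  ~a = 11111111111111110000000000000000
  ~d = 11001100110011001100110011001100
  (~a & ~d) = 11001100110011000000000000000000
  (b & ~d) = 00000000110011000000000011001100
  ((~a & ~d) | (b & ~d)) = 11001100110011000000000011001100
  (d | ((~a & ~d) | (b & ~d))) = 11111111111111110011001111111111
  ~c = 11110000111100001111000011110000
  ((d | ((~a & ~d) | (b & ~d))) & ~c) = 11110000111100000011000011110000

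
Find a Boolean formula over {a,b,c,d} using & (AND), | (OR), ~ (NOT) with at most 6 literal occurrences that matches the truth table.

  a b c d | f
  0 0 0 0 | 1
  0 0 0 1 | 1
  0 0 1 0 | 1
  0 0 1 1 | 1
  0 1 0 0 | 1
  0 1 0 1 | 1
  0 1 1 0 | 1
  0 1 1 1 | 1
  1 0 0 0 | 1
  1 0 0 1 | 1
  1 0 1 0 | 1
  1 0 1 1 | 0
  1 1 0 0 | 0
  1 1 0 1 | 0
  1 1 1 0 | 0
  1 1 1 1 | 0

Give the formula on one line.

  ~c = 1100110011001100
  ~d = 1010101010101010
  (~c | ~d) = 1110111011101110
  ~b = 1111000011110000
  ((~c | ~d) & ~b) = 1110000011100000
  ~a = 1111111100000000
  (((~c | ~d) & ~b) | ~a) = 1111111111100000

(((~c | ~d) & ~b) | ~a)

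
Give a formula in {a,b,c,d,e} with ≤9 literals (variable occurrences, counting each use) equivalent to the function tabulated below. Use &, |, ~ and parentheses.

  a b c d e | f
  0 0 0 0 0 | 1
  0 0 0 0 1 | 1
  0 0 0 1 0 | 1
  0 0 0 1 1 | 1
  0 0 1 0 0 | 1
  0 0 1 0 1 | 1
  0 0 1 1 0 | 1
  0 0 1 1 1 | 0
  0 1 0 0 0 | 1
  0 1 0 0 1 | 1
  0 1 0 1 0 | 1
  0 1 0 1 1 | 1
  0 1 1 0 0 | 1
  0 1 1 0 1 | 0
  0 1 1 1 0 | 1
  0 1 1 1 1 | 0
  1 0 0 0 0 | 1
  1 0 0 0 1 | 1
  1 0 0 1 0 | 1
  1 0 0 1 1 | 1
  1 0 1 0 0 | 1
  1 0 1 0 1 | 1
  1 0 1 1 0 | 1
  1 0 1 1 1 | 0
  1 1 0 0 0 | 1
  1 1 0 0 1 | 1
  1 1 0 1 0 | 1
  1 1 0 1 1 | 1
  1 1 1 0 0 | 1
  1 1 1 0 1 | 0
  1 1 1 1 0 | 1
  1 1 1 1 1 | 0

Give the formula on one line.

((~e | (~d & (((b & ~c) | e) & ~b))) | ~c)

  ~e = 10101010101010101010101010101010
  ~d = 11001100110011001100110011001100
  ~c = 11110000111100001111000011110000
  (b & ~c) = 00000000111100000000000011110000
  ((b & ~c) | e) = 01010101111101010101010111110101
  ~b = 11111111000000001111111100000000
  (((b & ~c) | e) & ~b) = 01010101000000000101010100000000
  (~d & (((b & ~c) | e) & ~b)) = 01000100000000000100010000000000
  (~e | (~d & (((b & ~c) | e) & ~b))) = 11101110101010101110111010101010
  ((~e | (~d & (((b & ~c) | e) & ~b))) | ~c) = 11111110111110101111111011111010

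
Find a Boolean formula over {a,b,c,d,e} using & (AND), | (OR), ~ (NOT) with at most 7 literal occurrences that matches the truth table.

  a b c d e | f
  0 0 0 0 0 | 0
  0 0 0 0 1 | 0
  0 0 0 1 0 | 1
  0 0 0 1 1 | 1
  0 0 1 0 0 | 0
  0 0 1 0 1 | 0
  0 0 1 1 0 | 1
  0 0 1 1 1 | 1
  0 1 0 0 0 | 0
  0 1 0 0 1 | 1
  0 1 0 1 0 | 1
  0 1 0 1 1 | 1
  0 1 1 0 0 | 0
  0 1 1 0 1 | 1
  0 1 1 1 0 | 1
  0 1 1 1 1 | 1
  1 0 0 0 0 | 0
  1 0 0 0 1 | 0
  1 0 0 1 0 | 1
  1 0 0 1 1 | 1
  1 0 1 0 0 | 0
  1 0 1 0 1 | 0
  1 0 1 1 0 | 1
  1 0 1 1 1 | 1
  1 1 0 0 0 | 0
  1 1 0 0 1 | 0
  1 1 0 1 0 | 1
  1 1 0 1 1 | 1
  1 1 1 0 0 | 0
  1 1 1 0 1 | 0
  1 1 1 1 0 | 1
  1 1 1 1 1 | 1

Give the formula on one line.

  ~a = 11111111111111110000000000000000
  (e & ~a) = 01010101010101010000000000000000
  (b & (e & ~a)) = 00000000010101010000000000000000
  ((b & (e & ~a)) | d) = 00110011011101110011001100110011

((b & (e & ~a)) | d)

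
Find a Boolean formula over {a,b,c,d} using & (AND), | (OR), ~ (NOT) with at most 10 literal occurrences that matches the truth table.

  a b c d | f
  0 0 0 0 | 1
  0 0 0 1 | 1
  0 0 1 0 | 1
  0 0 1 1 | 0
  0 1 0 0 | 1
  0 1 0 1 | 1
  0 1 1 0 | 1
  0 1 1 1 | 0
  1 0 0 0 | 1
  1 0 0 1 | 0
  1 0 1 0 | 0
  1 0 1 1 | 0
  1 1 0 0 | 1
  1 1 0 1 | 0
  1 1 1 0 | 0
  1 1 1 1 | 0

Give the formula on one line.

  ~a = 1111111100000000
  (c | ~a) = 1111111100110011
  ~c = 1100110011001100
  ((c | ~a) & ~c) = 1100110000000000
  (d | ~a) = 1111111101010101
  ((d | ~a) & c) = 0011001100010001
  (~c | ~a) = 1111111111001100
  (((d | ~a) & c) | (~c | ~a)) = 1111111111011101
  ~d = 1010101010101010
  ((((d | ~a) & c) | (~c | ~a)) & ~d) = 1010101010001000
  (((c | ~a) & ~c) | ((((d | ~a) & c) | (~c | ~a)) & ~d)) = 1110111010001000

(((c | ~a) & ~c) | ((((d | ~a) & c) | (~c | ~a)) & ~d))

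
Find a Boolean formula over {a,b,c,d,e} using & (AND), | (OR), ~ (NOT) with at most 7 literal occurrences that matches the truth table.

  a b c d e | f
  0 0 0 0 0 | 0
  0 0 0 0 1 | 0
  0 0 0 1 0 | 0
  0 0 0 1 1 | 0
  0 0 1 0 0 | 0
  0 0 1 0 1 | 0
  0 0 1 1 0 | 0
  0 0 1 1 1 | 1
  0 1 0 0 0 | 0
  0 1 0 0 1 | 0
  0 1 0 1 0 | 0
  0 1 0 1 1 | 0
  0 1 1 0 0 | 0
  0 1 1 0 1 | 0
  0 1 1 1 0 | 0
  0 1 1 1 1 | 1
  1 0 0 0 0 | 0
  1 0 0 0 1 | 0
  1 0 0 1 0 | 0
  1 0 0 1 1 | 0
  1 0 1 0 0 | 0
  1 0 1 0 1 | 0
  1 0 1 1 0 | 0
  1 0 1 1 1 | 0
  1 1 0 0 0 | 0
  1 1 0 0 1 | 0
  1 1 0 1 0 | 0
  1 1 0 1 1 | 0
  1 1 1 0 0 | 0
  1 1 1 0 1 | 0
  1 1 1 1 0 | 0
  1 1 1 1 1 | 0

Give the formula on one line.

(((e & ~a) & (c | (d & a))) & d)

  ~a = 11111111111111110000000000000000
  (e & ~a) = 01010101010101010000000000000000
  (d & a) = 00000000000000000011001100110011
  (c | (d & a)) = 00001111000011110011111100111111
  ((e & ~a) & (c | (d & a))) = 00000101000001010000000000000000
  (((e & ~a) & (c | (d & a))) & d) = 00000001000000010000000000000000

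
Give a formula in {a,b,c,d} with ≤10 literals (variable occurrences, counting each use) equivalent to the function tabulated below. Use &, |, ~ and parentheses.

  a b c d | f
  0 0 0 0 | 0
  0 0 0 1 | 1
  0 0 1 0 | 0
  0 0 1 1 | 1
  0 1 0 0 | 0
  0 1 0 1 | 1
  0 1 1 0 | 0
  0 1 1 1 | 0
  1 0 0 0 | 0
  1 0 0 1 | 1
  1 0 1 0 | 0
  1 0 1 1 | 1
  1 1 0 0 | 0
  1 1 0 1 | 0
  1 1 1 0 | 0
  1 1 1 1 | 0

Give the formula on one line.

  ~b = 1111000011110000
  ~d = 1010101010101010
  (d & a) = 0000000001010101
  (~d | (d & a)) = 1010101011111111
  ~c = 1100110011001100
  ((~d | (d & a)) | ~c) = 1110111011111111
  (~b | ((~d | (d & a)) | ~c)) = 1111111011111111
  ~a = 1111111100000000
  (~b | ~a) = 1111111111110000
  ((~b | ((~d | (d & a)) | ~c)) & (~b | ~a)) = 1111111011110000
  (d & ((~b | ((~d | (d & a)) | ~c)) & (~b | ~a))) = 0101010001010000

(d & ((~b | ((~d | (d & a)) | ~c)) & (~b | ~a)))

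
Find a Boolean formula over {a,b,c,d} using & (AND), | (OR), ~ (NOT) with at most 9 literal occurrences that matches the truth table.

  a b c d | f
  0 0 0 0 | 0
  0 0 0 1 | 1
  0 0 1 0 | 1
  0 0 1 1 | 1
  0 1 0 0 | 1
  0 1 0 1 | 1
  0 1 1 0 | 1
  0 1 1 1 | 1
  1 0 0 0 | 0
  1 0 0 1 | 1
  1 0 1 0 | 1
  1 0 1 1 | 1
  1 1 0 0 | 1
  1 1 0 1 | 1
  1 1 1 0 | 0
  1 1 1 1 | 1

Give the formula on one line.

(((c | d) & (d | ~b)) | (b & (~a | ~c)))

  (c | d) = 0111011101110111
  ~b = 1111000011110000
  (d | ~b) = 1111010111110101
  ((c | d) & (d | ~b)) = 0111010101110101
  ~a = 1111111100000000
  ~c = 1100110011001100
  (~a | ~c) = 1111111111001100
  (b & (~a | ~c)) = 0000111100001100
  (((c | d) & (d | ~b)) | (b & (~a | ~c))) = 0111111101111101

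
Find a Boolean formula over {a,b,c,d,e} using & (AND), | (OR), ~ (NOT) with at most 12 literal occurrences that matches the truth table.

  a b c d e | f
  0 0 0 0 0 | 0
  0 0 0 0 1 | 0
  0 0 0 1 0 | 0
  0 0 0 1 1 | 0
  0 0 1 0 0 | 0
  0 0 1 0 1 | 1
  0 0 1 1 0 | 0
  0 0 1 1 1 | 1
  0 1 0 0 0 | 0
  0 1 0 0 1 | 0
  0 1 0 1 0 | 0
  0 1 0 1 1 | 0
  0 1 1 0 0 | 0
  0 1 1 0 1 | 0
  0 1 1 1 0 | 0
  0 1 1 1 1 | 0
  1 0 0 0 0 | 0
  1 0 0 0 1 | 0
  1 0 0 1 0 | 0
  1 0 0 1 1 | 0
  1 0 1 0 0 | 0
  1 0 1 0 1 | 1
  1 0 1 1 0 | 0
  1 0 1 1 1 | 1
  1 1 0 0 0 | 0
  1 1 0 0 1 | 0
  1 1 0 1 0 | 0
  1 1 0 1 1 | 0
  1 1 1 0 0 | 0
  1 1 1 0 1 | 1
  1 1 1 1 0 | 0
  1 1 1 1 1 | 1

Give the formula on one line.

  (d & a) = 00000000000000000011001100110011
  (e & (d & a)) = 00000000000000000001000100010001
  ((e & (d & a)) | c) = 00001111000011110001111100011111
  ~e = 10101010101010101010101010101010
  (~e | c) = 10101111101011111010111110101111
  (((e & (d & a)) | c) & (~e | c)) = 00001111000011110000111100001111
  ~b = 11111111000000001111111100000000
  (~b | a) = 11111111000000001111111111111111
  (e & (~b | a)) = 01010101000000000101010101010101
  ((((e & (d & a)) | c) & (~e | c)) & (e & (~b | a))) = 00000101000000000000010100000101

((((e & (d & a)) | c) & (~e | c)) & (e & (~b | a)))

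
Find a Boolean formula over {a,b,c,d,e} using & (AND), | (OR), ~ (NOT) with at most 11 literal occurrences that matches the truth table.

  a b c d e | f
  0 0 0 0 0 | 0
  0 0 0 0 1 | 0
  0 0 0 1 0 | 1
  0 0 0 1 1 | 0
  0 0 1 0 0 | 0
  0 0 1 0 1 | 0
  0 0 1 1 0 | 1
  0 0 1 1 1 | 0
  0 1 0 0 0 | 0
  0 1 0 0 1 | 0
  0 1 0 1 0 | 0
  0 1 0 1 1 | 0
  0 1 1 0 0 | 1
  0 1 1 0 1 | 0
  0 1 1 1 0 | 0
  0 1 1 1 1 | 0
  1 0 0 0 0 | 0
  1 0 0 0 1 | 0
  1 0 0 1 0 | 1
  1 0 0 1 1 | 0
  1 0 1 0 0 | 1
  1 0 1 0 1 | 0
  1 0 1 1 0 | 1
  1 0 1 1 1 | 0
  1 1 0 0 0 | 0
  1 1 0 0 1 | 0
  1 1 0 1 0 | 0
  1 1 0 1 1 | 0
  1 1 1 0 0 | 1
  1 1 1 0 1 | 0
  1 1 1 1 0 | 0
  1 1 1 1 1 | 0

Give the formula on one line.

(~e & (((~b | ~d) & (d | c)) & (((b | d) | a) | ~c)))

  ~e = 10101010101010101010101010101010
  ~b = 11111111000000001111111100000000
  ~d = 11001100110011001100110011001100
  (~b | ~d) = 11111111110011001111111111001100
  (d | c) = 00111111001111110011111100111111
  ((~b | ~d) & (d | c)) = 00111111000011000011111100001100
  (b | d) = 00110011111111110011001111111111
  ((b | d) | a) = 00110011111111111111111111111111
  ~c = 11110000111100001111000011110000
  (((b | d) | a) | ~c) = 11110011111111111111111111111111
  (((~b | ~d) & (d | c)) & (((b | d) | a) | ~c)) = 00110011000011000011111100001100
  (~e & (((~b | ~d) & (d | c)) & (((b | d) | a) | ~c))) = 00100010000010000010101000001000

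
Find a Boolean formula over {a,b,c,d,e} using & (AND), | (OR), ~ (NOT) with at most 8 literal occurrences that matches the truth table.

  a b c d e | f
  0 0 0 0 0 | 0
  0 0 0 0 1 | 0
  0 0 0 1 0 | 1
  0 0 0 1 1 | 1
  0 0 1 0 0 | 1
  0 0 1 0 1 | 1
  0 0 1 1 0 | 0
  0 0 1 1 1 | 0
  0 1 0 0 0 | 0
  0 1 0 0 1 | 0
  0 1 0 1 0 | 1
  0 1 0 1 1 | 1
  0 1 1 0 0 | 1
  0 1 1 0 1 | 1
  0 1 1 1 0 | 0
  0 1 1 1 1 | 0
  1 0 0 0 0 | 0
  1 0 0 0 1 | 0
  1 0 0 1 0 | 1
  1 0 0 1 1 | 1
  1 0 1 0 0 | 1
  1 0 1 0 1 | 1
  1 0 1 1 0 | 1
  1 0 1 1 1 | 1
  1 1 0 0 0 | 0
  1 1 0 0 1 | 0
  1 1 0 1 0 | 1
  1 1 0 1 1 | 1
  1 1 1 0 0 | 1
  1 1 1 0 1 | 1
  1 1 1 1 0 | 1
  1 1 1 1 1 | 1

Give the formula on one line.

  (a & d) = 00000000000000000011001100110011
  ~d = 11001100110011001100110011001100
  (~d & c) = 00001100000011000000110000001100
  ((a & d) | (~d & c)) = 00001100000011000011111100111111
  ~c = 11110000111100001111000011110000
  (d & ~c) = 00110000001100000011000000110000
  (((a & d) | (~d & c)) | (d & ~c)) = 00111100001111000011111100111111

(((a & d) | (~d & c)) | (d & ~c))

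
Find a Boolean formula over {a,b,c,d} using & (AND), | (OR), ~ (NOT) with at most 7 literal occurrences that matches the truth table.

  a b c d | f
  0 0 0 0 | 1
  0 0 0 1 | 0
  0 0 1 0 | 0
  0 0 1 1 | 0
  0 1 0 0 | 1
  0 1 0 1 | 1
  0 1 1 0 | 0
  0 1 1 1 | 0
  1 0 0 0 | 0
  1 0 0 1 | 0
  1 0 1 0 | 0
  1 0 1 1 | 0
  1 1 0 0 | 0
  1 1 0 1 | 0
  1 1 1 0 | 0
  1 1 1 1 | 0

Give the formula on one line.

  ~a = 1111111100000000
  (c | ~a) = 1111111100110011
  ~d = 1010101010101010
  (c | ~d) = 1011101110111011
  ((c | ~d) | b) = 1011111110111111
  ((c | ~a) & ((c | ~d) | b)) = 1011111100110011
  ~c = 1100110011001100
  (((c | ~a) & ((c | ~d) | b)) & ~c) = 1000110000000000

(((c | ~a) & ((c | ~d) | b)) & ~c)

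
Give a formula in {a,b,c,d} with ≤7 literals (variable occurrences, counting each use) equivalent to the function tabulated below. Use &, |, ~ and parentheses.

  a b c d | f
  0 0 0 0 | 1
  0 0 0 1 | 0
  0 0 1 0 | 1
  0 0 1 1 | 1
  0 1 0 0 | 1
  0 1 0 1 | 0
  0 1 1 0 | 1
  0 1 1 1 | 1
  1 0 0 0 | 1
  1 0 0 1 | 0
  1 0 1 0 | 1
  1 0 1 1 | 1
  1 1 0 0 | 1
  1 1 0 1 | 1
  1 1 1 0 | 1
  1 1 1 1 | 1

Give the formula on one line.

((c | ~d) | (a & (b & (~c | a))))

  ~d = 1010101010101010
  (c | ~d) = 1011101110111011
  ~c = 1100110011001100
  (~c | a) = 1100110011111111
  (b & (~c | a)) = 0000110000001111
  (a & (b & (~c | a))) = 0000000000001111
  ((c | ~d) | (a & (b & (~c | a)))) = 1011101110111111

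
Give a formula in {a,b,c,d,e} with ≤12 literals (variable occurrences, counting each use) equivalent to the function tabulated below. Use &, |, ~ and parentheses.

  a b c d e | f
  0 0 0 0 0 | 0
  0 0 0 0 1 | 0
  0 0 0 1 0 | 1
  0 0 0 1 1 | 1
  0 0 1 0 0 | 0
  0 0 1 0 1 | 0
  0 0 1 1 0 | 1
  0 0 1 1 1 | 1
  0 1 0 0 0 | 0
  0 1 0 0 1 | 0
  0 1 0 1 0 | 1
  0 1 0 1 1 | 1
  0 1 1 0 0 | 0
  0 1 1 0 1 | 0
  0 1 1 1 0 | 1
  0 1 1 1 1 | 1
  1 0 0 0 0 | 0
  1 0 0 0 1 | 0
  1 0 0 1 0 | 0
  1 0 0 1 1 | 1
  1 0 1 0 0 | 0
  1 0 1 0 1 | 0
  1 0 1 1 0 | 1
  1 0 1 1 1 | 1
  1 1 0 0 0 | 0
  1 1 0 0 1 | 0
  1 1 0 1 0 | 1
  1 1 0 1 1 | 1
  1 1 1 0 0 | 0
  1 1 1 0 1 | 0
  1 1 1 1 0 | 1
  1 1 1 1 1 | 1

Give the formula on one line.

  ~e = 10101010101010101010101010101010
  (~e | d) = 10111011101110111011101110111011
  ~a = 11111111111111110000000000000000
  (e | ~a) = 11111111111111110101010101010101
  (b | (e | ~a)) = 11111111111111110101010111111111
  ((~e | d) & (b | (e | ~a))) = 10111011101110110001000110111011
  (e | d) = 01110111011101110111011101110111
  (c & (e | d)) = 00000111000001110000011100000111
  (((~e | d) & (b | (e | ~a))) | (c & (e | d))) = 10111111101111110001011110111111
  (d & (((~e | d) & (b | (e | ~a))) | (c & (e | d)))) = 00110011001100110001001100110011

(d & (((~e | d) & (b | (e | ~a))) | (c & (e | d))))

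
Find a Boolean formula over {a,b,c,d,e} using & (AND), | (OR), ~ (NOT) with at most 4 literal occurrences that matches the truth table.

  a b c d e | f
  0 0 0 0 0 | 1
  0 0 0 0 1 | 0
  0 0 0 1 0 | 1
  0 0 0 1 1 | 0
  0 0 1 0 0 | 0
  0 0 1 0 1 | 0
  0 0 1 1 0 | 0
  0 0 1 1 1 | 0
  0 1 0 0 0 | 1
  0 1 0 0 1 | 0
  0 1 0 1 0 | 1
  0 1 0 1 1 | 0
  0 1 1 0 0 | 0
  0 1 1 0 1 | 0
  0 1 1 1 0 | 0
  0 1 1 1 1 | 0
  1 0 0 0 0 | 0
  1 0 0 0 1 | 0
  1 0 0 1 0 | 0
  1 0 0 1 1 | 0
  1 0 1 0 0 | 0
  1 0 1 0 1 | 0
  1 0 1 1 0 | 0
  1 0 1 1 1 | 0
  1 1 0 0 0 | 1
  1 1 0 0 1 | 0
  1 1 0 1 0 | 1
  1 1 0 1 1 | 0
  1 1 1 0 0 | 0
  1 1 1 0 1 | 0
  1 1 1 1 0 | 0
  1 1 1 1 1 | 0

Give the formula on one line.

  ~a = 11111111111111110000000000000000
  (~a | b) = 11111111111111110000000011111111
  ~e = 10101010101010101010101010101010
  ((~a | b) & ~e) = 10101010101010100000000010101010
  ~c = 11110000111100001111000011110000
  (((~a | b) & ~e) & ~c) = 10100000101000000000000010100000

(((~a | b) & ~e) & ~c)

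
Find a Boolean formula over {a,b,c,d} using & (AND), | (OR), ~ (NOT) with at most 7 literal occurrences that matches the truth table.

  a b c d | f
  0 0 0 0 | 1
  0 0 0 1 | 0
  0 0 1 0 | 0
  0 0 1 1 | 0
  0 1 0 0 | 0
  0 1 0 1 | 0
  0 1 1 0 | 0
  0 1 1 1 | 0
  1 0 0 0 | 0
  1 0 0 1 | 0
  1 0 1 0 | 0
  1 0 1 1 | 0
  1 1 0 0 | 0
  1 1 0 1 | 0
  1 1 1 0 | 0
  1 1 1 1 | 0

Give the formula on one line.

  ~b = 1111000011110000
  ~c = 1100110011001100
  ~a = 1111111100000000
  (~c & ~a) = 1100110000000000
  ((~c & ~a) | d) = 1101110101010101
  (b | ((~c & ~a) | d)) = 1101111101011111
  (~b & (b | ((~c & ~a) | d))) = 1101000001010000
  ~d = 1010101010101010
  ((~b & (b | ((~c & ~a) | d))) & ~d) = 1000000000000000

((~b & (b | ((~c & ~a) | d))) & ~d)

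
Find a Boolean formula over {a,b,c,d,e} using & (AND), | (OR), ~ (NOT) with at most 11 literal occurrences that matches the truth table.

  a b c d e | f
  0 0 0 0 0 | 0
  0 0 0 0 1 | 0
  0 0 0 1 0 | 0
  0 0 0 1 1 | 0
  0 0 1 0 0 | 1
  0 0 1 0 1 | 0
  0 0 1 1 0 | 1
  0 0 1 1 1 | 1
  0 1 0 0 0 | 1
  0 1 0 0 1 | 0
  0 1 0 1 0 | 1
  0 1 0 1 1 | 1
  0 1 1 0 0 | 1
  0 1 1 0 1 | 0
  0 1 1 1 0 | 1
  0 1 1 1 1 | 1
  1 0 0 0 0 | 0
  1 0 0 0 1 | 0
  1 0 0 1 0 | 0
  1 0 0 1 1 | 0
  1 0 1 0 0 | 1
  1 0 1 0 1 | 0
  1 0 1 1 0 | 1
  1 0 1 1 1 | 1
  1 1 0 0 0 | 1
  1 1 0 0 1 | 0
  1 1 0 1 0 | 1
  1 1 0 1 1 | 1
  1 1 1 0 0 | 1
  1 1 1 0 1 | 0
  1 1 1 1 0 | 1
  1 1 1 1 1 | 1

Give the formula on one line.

  (e | d) = 01110111011101110111011101110111
  (c | (e | d)) = 01111111011111110111111101111111
  (b | (c | (e | d))) = 01111111111111110111111111111111
  ~e = 10101010101010101010101010101010
  ((b | (c | (e | d))) & ~e) = 00101010101010100010101010101010
  (d | ((b | (c | (e | d))) & ~e)) = 00111011101110110011101110111011
  (c | b) = 00001111111111110000111111111111
  ((d | ((b | (c | (e | d))) & ~e)) & (c | b)) = 00001011101110110000101110111011

((d | ((b | (c | (e | d))) & ~e)) & (c | b))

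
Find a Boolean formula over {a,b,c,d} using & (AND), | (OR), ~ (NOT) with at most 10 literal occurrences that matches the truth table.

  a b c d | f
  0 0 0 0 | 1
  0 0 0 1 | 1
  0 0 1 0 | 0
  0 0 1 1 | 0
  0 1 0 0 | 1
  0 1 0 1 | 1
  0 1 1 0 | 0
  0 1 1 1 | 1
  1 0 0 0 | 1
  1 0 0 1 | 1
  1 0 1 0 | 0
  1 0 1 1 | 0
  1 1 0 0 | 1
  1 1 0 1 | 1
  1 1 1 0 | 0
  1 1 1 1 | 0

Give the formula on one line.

  ~c = 1100110011001100
  ~a = 1111111100000000
  (~a & c) = 0011001100000000
  (a | ~c) = 1100110011111111
  ((a | ~c) | b) = 1100111111111111
  ((~a & c) & ((a | ~c) | b)) = 0000001100000000
  (((~a & c) & ((a | ~c) | b)) & d) = 0000000100000000
  (~c | (((~a & c) & ((a | ~c) | b)) & d)) = 1100110111001100

(~c | (((~a & c) & ((a | ~c) | b)) & d))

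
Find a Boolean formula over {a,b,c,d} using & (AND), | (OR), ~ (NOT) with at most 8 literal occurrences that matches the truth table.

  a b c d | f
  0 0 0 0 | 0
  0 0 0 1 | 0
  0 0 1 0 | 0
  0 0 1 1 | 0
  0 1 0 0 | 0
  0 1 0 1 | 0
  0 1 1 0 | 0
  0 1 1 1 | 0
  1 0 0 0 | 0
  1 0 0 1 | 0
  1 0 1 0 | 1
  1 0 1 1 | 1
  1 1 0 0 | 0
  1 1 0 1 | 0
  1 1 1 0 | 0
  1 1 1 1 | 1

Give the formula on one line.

((a | (~c & b)) & (((a & d) & c) | (~b & c)))

  ~c = 1100110011001100
  (~c & b) = 0000110000001100
  (a | (~c & b)) = 0000110011111111
  (a & d) = 0000000001010101
  ((a & d) & c) = 0000000000010001
  ~b = 1111000011110000
  (~b & c) = 0011000000110000
  (((a & d) & c) | (~b & c)) = 0011000000110001
  ((a | (~c & b)) & (((a & d) & c) | (~b & c))) = 0000000000110001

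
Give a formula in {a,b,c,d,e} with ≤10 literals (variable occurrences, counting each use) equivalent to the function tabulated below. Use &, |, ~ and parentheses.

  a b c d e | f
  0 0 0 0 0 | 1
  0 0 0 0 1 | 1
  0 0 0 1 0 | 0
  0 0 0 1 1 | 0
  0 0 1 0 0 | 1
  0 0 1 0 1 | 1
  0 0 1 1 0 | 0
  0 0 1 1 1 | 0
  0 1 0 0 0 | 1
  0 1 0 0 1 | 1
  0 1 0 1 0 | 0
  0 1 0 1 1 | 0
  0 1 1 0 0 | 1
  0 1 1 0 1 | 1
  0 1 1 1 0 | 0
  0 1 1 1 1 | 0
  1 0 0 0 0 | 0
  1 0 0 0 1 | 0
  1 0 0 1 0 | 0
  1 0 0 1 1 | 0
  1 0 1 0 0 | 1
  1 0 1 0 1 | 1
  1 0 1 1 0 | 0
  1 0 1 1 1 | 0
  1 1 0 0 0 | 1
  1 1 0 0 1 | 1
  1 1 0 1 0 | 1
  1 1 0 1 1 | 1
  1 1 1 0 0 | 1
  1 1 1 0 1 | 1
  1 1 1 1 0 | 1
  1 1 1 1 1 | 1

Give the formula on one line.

((~d & c) | ((~d | a) & (((~d | ~b) & ~a) | (b & a))))

  ~d = 11001100110011001100110011001100
  (~d & c) = 00001100000011000000110000001100
  (~d | a) = 11001100110011001111111111111111
  ~b = 11111111000000001111111100000000
  (~d | ~b) = 11111111110011001111111111001100
  ~a = 11111111111111110000000000000000
  ((~d | ~b) & ~a) = 11111111110011000000000000000000
  (b & a) = 00000000000000000000000011111111
  (((~d | ~b) & ~a) | (b & a)) = 11111111110011000000000011111111
  ((~d | a) & (((~d | ~b) & ~a) | (b & a))) = 11001100110011000000000011111111
  ((~d & c) | ((~d | a) & (((~d | ~b) & ~a) | (b & a)))) = 11001100110011000000110011111111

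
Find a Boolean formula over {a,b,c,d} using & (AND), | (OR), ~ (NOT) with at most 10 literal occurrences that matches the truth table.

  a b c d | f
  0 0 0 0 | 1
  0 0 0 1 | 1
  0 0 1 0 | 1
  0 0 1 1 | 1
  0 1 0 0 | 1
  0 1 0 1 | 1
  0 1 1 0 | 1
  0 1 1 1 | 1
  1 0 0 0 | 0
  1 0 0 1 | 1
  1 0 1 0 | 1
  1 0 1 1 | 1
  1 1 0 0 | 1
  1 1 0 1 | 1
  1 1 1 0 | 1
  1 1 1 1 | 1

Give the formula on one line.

(((b | d) | (b | c)) | (~a & (((~c | ~d) & ~b) | c)))

  (b | d) = 0101111101011111
  (b | c) = 0011111100111111
  ((b | d) | (b | c)) = 0111111101111111
  ~a = 1111111100000000
  ~c = 1100110011001100
  ~d = 1010101010101010
  (~c | ~d) = 1110111011101110
  ~b = 1111000011110000
  ((~c | ~d) & ~b) = 1110000011100000
  (((~c | ~d) & ~b) | c) = 1111001111110011
  (~a & (((~c | ~d) & ~b) | c)) = 1111001100000000
  (((b | d) | (b | c)) | (~a & (((~c | ~d) & ~b) | c))) = 1111111101111111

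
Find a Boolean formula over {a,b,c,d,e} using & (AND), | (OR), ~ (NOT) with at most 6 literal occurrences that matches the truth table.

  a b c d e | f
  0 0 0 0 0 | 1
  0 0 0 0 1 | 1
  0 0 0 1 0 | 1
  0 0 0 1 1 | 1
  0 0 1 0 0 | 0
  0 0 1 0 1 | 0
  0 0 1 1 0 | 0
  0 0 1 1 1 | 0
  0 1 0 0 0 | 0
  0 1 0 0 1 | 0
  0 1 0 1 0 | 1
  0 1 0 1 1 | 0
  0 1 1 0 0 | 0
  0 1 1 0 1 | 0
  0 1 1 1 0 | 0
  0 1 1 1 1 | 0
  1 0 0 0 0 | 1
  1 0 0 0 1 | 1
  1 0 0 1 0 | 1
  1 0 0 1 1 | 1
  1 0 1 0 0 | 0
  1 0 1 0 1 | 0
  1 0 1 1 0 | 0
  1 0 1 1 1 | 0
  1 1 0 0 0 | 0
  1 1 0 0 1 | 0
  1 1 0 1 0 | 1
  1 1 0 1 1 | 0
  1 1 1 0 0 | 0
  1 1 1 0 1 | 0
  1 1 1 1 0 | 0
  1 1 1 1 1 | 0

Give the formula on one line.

(((~e & d) | ~b) & ~c)

  ~e = 10101010101010101010101010101010
  (~e & d) = 00100010001000100010001000100010
  ~b = 11111111000000001111111100000000
  ((~e & d) | ~b) = 11111111001000101111111100100010
  ~c = 11110000111100001111000011110000
  (((~e & d) | ~b) & ~c) = 11110000001000001111000000100000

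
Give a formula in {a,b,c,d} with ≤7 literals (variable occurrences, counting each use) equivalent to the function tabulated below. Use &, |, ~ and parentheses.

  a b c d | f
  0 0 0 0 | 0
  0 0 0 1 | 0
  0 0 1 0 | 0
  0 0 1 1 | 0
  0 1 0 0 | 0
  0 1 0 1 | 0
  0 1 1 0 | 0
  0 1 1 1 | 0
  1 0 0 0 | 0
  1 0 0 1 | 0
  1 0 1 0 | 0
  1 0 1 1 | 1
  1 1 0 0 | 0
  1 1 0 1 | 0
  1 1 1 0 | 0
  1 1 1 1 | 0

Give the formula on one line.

(((~a | d) & a) & (~b & c))

  ~a = 1111111100000000
  (~a | d) = 1111111101010101
  ((~a | d) & a) = 0000000001010101
  ~b = 1111000011110000
  (~b & c) = 0011000000110000
  (((~a | d) & a) & (~b & c)) = 0000000000010000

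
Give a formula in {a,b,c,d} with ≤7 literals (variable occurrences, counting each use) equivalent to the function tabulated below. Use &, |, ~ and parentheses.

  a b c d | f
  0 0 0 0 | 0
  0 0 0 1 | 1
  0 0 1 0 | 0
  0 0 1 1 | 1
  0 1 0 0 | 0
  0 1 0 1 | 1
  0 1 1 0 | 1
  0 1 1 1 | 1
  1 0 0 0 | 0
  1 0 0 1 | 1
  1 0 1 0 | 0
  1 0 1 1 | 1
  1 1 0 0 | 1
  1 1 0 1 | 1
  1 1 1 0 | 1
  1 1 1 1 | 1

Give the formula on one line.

  (b & a) = 0000000000001111
  ((b & a) | d) = 0101010101011111
  ~d = 1010101010101010
  (~d & b) = 0000101000001010
  ((~d & b) & c) = 0000001000000010
  (((b & a) | d) | ((~d & b) & c)) = 0101011101011111

(((b & a) | d) | ((~d & b) & c))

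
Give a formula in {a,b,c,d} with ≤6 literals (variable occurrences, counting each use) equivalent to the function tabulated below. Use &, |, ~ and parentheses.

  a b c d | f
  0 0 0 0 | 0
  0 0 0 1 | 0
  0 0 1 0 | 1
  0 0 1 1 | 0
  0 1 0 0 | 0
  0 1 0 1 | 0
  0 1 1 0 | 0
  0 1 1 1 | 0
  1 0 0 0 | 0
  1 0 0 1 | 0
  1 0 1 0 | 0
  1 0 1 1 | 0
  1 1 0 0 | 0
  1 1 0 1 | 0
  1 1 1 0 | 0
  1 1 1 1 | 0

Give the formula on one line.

  ~b = 1111000011110000
  ~d = 1010101010101010
  (~b & ~d) = 1010000010100000
  ~a = 1111111100000000
  (c & ~a) = 0011001100000000
  ((~b & ~d) & (c & ~a)) = 0010000000000000

((~b & ~d) & (c & ~a))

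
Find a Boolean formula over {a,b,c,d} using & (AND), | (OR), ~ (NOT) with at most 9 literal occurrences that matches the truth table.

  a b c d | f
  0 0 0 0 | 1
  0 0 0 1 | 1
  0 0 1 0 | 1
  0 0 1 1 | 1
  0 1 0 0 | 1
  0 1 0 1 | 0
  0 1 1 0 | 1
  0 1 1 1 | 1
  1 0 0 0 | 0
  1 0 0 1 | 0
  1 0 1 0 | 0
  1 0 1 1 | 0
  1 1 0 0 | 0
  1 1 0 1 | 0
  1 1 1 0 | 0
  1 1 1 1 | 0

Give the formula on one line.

  ~a = 1111111100000000
  ~d = 1010101010101010
  ~b = 1111000011110000
  (c & d) = 0001000100010001
  (b & (c & d)) = 0000000100000001
  (~b | (b & (c & d))) = 1111000111110001
  (~d | (~b | (b & (c & d)))) = 1111101111111011
  (~a & (~d | (~b | (b & (c & d))))) = 1111101100000000

(~a & (~d | (~b | (b & (c & d)))))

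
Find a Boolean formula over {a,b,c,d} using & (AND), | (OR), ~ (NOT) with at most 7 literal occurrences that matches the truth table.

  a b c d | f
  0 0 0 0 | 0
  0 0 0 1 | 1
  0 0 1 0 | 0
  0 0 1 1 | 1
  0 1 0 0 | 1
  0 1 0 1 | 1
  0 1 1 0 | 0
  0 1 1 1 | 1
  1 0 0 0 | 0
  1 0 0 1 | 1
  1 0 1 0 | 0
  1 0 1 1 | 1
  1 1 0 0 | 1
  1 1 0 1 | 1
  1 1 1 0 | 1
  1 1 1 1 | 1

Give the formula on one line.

(d | ((a & b) | (b & ~c)))

  (a & b) = 0000000000001111
  ~c = 1100110011001100
  (b & ~c) = 0000110000001100
  ((a & b) | (b & ~c)) = 0000110000001111
  (d | ((a & b) | (b & ~c))) = 0101110101011111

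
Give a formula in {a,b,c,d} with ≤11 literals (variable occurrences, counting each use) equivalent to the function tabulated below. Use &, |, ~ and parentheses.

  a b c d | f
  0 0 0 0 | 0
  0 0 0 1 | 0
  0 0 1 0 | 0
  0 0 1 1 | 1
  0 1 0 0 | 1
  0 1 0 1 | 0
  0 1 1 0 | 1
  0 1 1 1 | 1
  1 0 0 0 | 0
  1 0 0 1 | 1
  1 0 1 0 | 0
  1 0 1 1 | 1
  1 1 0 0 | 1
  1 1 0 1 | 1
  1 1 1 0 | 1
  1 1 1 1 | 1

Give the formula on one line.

  (c | a) = 0011001111111111
  (b | a) = 0000111111111111
  ~c = 1100110011001100
  ((b | a) | ~c) = 1100111111111111
  ~d = 1010101010101010
  (((b | a) | ~c) & ~d) = 1000101010101010
  ((c | a) | (((b | a) | ~c) & ~d)) = 1011101111111111
  (b | d) = 0101111101011111
  (((c | a) | (((b | a) | ~c) & ~d)) & (b | d)) = 0001101101011111

(((c | a) | (((b | a) | ~c) & ~d)) & (b | d))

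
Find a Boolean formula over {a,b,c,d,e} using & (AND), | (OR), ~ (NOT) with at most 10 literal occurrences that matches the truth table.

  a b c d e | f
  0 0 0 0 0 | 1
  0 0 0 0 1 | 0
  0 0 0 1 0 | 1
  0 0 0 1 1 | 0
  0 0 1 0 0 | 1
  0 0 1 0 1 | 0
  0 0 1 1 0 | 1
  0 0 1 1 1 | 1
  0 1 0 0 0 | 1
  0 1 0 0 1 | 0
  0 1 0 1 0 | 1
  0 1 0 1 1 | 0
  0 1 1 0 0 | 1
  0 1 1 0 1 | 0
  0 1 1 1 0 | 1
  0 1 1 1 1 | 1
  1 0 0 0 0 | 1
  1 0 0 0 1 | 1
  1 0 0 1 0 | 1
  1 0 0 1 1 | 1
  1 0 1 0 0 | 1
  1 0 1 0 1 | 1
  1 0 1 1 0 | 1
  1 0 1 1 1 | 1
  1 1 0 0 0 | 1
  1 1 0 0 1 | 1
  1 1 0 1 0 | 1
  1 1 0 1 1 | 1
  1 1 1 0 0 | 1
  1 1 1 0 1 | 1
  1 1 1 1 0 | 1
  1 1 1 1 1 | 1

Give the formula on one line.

((~e & ((e | (a & (~e & ~b))) | ~a)) | (a | (d & c)))

  ~e = 10101010101010101010101010101010
  ~b = 11111111000000001111111100000000
  (~e & ~b) = 10101010000000001010101000000000
  (a & (~e & ~b)) = 00000000000000001010101000000000
  (e | (a & (~e & ~b))) = 01010101010101011111111101010101
  ~a = 11111111111111110000000000000000
  ((e | (a & (~e & ~b))) | ~a) = 11111111111111111111111101010101
  (~e & ((e | (a & (~e & ~b))) | ~a)) = 10101010101010101010101000000000
  (d & c) = 00000011000000110000001100000011
  (a | (d & c)) = 00000011000000111111111111111111
  ((~e & ((e | (a & (~e & ~b))) | ~a)) | (a | (d & c))) = 10101011101010111111111111111111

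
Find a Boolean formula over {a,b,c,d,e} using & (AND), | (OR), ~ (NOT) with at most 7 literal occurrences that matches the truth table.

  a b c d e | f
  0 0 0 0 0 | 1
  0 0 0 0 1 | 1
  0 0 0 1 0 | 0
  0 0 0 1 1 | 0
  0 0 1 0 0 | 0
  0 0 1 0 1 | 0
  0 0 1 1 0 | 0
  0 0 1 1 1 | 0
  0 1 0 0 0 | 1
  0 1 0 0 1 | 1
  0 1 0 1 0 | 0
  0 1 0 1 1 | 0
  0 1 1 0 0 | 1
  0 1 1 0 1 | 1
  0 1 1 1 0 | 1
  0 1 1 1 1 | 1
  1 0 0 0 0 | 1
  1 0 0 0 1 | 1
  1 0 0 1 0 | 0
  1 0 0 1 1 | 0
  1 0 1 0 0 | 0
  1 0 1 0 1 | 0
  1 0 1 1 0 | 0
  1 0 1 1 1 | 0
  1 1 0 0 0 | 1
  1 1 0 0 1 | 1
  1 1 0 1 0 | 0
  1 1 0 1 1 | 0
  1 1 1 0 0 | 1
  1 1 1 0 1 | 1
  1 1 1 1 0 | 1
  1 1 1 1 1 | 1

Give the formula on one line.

((b & c) | (~c & ~d))

  (b & c) = 00000000000011110000000000001111
  ~c = 11110000111100001111000011110000
  ~d = 11001100110011001100110011001100
  (~c & ~d) = 11000000110000001100000011000000
  ((b & c) | (~c & ~d)) = 11000000110011111100000011001111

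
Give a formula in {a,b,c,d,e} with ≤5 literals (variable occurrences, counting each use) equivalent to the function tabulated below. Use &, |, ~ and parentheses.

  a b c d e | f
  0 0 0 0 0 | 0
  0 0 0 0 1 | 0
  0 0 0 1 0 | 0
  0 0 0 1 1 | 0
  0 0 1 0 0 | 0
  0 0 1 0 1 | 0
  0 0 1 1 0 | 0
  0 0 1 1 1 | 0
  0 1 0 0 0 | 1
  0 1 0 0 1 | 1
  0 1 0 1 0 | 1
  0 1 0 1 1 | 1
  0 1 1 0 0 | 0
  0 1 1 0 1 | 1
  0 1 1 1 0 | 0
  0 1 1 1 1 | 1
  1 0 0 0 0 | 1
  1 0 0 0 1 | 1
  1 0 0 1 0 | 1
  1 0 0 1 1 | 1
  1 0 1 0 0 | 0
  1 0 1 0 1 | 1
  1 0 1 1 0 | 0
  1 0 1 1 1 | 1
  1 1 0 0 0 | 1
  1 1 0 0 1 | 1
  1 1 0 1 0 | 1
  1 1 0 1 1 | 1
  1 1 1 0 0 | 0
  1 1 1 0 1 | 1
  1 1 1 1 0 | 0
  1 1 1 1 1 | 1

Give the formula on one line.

  (a | b) = 00000000111111111111111111111111
  ~c = 11110000111100001111000011110000
  (~c | e) = 11110101111101011111010111110101
  ((a | b) & (~c | e)) = 00000000111101011111010111110101

((a | b) & (~c | e))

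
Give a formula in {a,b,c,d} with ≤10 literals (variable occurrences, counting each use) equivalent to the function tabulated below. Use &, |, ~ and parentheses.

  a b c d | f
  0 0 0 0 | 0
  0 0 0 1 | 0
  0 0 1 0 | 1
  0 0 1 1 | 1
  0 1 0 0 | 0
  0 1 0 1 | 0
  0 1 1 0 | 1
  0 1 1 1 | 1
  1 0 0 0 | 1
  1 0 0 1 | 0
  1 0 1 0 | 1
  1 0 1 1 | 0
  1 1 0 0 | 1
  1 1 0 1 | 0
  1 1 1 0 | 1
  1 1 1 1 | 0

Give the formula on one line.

((c | ((a & ~b) | ((a & ~c) | (a & d)))) & (~a | ~d))

  ~b = 1111000011110000
  (a & ~b) = 0000000011110000
  ~c = 1100110011001100
  (a & ~c) = 0000000011001100
  (a & d) = 0000000001010101
  ((a & ~c) | (a & d)) = 0000000011011101
  ((a & ~b) | ((a & ~c) | (a & d))) = 0000000011111101
  (c | ((a & ~b) | ((a & ~c) | (a & d)))) = 0011001111111111
  ~a = 1111111100000000
  ~d = 1010101010101010
  (~a | ~d) = 1111111110101010
  ((c | ((a & ~b) | ((a & ~c) | (a & d)))) & (~a | ~d)) = 0011001110101010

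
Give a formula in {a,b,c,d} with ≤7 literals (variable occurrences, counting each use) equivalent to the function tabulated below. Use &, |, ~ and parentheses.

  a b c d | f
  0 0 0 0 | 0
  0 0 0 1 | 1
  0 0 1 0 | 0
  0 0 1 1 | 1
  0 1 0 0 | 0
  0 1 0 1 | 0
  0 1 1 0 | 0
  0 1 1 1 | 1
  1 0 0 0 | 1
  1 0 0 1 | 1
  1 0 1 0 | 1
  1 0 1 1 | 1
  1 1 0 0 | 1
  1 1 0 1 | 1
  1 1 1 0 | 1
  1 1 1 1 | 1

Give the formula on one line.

  (c & d) = 0001000100010001
  ~b = 1111000011110000
  (~b & d) = 0101000001010000
  ((c & d) | (~b & d)) = 0101000101010001
  (a | ((c & d) | (~b & d))) = 0101000111111111

(a | ((c & d) | (~b & d)))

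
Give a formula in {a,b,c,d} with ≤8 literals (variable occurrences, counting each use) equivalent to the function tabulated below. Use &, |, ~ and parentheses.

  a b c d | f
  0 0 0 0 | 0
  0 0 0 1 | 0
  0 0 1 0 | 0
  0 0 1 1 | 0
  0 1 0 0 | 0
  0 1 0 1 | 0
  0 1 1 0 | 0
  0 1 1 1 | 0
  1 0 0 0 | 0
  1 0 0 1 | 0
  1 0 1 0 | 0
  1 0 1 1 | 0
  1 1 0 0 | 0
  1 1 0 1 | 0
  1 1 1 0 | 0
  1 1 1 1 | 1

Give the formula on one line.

  (c & d) = 0001000100010001
  ~c = 1100110011001100
  (~c & d) = 0100010001000100
  ((c & d) | (~c & d)) = 0101010101010101
  (a & ((c & d) | (~c & d))) = 0000000001010101
  (d & b) = 0000010100000101
  ((d & b) & c) = 0000000100000001
  ((a & ((c & d) | (~c & d))) & ((d & b) & c)) = 0000000000000001

((a & ((c & d) | (~c & d))) & ((d & b) & c))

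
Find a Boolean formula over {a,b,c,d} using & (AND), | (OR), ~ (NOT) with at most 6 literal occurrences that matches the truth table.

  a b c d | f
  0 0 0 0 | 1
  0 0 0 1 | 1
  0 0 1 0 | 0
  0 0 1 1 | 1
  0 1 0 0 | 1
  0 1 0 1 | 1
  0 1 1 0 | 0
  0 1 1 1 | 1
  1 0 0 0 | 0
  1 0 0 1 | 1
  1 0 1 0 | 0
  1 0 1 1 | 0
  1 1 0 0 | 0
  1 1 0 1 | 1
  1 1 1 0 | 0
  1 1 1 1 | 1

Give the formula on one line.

((~a & ~c) | (d & ((b | ~c) | ~a)))

  ~a = 1111111100000000
  ~c = 1100110011001100
  (~a & ~c) = 1100110000000000
  (b | ~c) = 1100111111001111
  ((b | ~c) | ~a) = 1111111111001111
  (d & ((b | ~c) | ~a)) = 0101010101000101
  ((~a & ~c) | (d & ((b | ~c) | ~a))) = 1101110101000101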